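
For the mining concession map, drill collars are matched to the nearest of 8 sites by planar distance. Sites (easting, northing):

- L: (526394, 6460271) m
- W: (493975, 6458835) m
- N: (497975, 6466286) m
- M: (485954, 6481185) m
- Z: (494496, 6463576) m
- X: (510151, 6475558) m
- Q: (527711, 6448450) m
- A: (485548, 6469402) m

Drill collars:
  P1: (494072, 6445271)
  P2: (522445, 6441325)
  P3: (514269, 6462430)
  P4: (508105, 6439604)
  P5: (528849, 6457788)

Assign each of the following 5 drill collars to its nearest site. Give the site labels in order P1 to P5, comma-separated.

P1 → W (d²=183991505.00)
P2 → Q (d²=78496381.00)
P3 → L (d²=151676906.00)
P4 → Q (d²=462646952.00)
P5 → L (d²=12192314.00)

W, Q, L, Q, L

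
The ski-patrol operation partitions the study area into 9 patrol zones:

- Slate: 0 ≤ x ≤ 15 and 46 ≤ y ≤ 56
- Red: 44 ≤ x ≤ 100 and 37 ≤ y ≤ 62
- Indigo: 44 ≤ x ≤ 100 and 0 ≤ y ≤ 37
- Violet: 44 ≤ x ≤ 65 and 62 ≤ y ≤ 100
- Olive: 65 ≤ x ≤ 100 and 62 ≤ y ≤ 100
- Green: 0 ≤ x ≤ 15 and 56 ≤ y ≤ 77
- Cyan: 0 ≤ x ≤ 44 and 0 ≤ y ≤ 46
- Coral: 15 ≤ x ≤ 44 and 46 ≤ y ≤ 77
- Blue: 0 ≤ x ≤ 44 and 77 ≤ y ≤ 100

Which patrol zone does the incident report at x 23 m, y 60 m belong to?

The point has x = 23 and y = 60.
Only Coral satisfies 15 ≤ x ≤ 44 and 46 ≤ y ≤ 77.

Coral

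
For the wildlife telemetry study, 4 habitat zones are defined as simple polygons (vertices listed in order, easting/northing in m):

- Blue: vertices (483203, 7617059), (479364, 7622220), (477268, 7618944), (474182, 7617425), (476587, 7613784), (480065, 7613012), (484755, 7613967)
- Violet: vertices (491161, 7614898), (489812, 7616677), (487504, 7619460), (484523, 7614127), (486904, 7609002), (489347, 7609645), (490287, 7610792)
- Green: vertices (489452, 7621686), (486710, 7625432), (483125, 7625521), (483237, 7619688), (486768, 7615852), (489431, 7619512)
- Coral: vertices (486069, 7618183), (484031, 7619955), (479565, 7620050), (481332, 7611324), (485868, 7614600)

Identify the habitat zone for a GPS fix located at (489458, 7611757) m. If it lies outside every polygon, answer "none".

Cast a ray rightward from (489458, 7611757). For each polygon, the edges (by vertex number in listed order) whose endpoints lie on opposite sides of northing = 7611757, where each meets that height, and whether that is right or left of the point:
Blue: no edge straddles that height → 0 crossings.
Violet: 4–5 at easting≈485624.1 (left), 7–1 at easting≈490492.4 (right) → 1 crossing.
Green: no edge straddles that height → 0 crossings.
Coral: 3–4 at easting≈481244.3 (left), 4–5 at easting≈481931.5 (left) → 0 crossings.
Only Violet has an odd count, so the point is inside Violet.

Violet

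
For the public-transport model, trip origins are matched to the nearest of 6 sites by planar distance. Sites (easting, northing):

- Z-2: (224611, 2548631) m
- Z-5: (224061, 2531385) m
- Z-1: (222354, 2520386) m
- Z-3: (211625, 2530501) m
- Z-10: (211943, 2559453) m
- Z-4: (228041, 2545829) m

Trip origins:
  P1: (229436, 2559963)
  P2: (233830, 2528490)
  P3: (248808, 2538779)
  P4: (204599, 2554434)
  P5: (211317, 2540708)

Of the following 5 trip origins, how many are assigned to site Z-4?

1

P1 → Z-2
P2 → Z-5
P3 → Z-4
P4 → Z-10
P5 → Z-3
1 of the 5 goes to Z-4.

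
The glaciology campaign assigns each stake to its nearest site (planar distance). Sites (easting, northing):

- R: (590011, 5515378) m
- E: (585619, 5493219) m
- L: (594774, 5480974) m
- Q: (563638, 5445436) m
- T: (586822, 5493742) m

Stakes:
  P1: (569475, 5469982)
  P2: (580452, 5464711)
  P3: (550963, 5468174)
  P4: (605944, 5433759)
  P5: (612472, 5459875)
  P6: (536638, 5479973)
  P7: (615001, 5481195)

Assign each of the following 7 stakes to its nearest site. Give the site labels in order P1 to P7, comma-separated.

Q, L, Q, Q, L, Q, L

P1 → Q (d²=636576685.00)
P2 → L (d²=469604853.00)
P3 → Q (d²=677672269.00)
P4 → Q (d²=1926149965.00)
P5 → L (d²=758387005.00)
P6 → Q (d²=1921804369.00)
P7 → L (d²=409180370.00)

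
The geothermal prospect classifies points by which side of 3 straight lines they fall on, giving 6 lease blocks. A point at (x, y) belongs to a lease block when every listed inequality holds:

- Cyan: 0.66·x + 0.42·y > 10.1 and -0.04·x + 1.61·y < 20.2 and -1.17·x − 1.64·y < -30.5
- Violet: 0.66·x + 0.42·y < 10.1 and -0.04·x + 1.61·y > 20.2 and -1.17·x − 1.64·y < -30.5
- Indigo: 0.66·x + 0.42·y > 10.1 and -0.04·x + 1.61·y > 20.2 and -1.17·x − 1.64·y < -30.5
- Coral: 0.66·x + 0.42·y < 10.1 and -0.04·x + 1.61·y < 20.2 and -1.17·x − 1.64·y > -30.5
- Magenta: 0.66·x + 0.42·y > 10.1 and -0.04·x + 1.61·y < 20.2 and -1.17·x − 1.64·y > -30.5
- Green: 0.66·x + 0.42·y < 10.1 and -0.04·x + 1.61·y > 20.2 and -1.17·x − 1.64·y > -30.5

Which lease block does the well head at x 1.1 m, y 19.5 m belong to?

0.66·1.1 + 0.42·19.5 = 8.916, which is < 10.1
-0.04·1.1 + 1.61·19.5 = 31.351, which is > 20.2
-1.17·1.1 − 1.64·19.5 = -33.267, which is < -30.5
This sign pattern matches Violet.

Violet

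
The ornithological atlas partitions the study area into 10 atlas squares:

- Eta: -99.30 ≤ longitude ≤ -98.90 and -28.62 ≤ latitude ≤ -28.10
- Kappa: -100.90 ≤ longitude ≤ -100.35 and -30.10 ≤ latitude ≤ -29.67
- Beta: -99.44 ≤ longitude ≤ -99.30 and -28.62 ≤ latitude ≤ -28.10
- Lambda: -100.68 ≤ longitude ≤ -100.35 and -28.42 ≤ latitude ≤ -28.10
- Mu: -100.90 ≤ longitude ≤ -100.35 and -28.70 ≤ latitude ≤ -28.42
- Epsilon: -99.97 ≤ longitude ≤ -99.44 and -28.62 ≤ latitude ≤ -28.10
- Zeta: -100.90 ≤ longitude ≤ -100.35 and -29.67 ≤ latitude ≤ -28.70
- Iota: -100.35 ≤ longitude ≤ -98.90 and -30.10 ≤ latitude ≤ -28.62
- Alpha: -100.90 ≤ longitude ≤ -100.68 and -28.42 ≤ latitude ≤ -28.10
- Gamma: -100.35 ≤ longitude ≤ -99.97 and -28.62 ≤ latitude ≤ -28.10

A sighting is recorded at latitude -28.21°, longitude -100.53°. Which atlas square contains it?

The point has longitude = -100.53 and latitude = -28.21.
Only Lambda satisfies -100.68 ≤ longitude ≤ -100.35 and -28.42 ≤ latitude ≤ -28.10.

Lambda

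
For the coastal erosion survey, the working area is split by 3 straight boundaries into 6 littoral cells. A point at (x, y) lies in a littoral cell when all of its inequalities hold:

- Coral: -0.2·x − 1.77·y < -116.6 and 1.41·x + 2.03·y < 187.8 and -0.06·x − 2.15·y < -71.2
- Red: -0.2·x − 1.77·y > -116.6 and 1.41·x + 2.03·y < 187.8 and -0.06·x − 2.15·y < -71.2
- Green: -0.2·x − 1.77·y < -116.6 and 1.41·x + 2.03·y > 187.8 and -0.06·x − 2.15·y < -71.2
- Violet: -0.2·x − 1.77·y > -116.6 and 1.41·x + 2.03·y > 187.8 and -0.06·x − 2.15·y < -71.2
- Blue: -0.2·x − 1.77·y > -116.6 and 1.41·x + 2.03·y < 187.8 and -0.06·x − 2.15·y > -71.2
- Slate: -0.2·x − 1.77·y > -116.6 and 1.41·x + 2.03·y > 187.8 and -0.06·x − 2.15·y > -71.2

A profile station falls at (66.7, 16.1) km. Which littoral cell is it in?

Blue

-0.2·66.7 − 1.77·16.1 = -41.837, which is > -116.6
1.41·66.7 + 2.03·16.1 = 126.730, which is < 187.8
-0.06·66.7 − 2.15·16.1 = -38.617, which is > -71.2
This sign pattern matches Blue.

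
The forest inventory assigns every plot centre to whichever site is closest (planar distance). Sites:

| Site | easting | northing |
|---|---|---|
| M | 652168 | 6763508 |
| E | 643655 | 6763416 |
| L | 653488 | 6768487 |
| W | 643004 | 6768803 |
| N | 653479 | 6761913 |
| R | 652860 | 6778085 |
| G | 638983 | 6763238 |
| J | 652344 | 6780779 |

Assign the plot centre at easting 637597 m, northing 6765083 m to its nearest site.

Squared distances to each site:
M: 214794666.000; E: 39478253.000; L: 264111097.000; W: 43074049.000; N: 262286824.000; R: 402011173.000; G: 5325021.000; J: 463838425.000.
Minimum at G.

G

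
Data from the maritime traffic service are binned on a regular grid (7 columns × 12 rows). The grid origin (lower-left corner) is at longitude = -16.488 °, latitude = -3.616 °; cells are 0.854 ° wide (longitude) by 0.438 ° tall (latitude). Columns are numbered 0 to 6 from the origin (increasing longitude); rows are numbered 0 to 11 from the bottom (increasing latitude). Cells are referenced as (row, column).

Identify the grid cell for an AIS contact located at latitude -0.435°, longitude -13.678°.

(7, 3)

Column index: ⌊(-13.678 − -16.488) / 0.854⌋ = ⌊3.290⌋ = 3
Row offset from origin: ⌊(-0.435 − -3.616) / 0.438⌋ = ⌊7.263⌋ = 7 → row 7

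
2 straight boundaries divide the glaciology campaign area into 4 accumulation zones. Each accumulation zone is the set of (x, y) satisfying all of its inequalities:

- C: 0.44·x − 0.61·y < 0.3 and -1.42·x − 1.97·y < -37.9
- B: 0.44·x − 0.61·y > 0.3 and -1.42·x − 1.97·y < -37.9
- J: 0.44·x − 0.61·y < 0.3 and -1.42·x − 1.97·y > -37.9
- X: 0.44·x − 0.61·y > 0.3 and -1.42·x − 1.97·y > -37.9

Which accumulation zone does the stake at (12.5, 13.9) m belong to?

C

0.44·12.5 − 0.61·13.9 = -2.979, which is < 0.3
-1.42·12.5 − 1.97·13.9 = -45.133, which is < -37.9
This sign pattern matches C.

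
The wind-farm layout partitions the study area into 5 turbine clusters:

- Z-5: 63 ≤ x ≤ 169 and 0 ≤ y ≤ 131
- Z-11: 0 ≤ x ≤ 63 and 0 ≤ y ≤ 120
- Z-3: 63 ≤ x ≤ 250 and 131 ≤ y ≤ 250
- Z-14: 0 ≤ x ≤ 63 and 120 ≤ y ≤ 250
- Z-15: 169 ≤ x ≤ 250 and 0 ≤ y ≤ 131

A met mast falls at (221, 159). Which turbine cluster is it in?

Z-3

The point has x = 221 and y = 159.
Only Z-3 satisfies 63 ≤ x ≤ 250 and 131 ≤ y ≤ 250.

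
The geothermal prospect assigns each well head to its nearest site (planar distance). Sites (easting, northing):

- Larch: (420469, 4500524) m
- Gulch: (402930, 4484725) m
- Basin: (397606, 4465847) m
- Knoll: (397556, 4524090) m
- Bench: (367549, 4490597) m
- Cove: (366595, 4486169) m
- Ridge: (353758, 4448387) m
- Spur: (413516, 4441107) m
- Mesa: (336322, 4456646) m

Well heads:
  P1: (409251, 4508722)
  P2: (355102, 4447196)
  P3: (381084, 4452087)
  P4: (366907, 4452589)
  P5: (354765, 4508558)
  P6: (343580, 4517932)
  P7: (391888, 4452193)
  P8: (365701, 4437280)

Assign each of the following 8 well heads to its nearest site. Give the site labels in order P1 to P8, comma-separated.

P1 → Larch (d²=193050728.00)
P2 → Ridge (d²=3224817.00)
P3 → Basin (d²=462314084.00)
P4 → Ridge (d²=190553005.00)
P5 → Bench (d²=486028177.00)
P6 → Bench (d²=1321715186.00)
P7 → Basin (d²=219127240.00)
P8 → Ridge (d²=266000698.00)

Larch, Ridge, Basin, Ridge, Bench, Bench, Basin, Ridge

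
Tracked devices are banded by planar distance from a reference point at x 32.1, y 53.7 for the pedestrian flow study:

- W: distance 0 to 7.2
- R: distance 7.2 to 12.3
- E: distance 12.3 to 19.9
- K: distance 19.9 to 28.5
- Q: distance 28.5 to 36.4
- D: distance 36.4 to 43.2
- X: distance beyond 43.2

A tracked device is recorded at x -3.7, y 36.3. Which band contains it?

Distance = √((-3.7−32.1)² + (36.3−53.7)²) = √(1281.640 + 302.760) = 39.805.
36.4 ≤ 39.805 < 43.2 → D.

D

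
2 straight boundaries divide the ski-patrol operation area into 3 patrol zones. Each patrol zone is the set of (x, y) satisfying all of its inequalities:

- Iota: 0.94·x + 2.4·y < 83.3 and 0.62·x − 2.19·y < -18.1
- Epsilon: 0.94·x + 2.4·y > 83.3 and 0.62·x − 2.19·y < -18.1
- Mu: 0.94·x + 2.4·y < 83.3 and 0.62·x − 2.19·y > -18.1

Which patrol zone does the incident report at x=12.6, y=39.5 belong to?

0.94·12.6 + 2.4·39.5 = 106.644, which is > 83.3
0.62·12.6 − 2.19·39.5 = -78.693, which is < -18.1
This sign pattern matches Epsilon.

Epsilon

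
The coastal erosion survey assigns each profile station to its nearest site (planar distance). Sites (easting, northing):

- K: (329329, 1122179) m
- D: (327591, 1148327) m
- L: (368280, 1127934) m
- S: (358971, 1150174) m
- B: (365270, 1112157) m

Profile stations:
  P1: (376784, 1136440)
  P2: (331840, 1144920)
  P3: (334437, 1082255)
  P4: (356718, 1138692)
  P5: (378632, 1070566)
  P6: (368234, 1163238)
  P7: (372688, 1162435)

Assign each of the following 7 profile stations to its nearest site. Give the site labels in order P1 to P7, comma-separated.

L, D, K, S, B, S, S

P1 → L (d²=144670052.00)
P2 → D (d²=29661650.00)
P3 → K (d²=1620017440.00)
P4 → S (d²=136912333.00)
P5 → B (d²=1908354325.00)
P6 → S (d²=256471265.00)
P7 → S (d²=338488210.00)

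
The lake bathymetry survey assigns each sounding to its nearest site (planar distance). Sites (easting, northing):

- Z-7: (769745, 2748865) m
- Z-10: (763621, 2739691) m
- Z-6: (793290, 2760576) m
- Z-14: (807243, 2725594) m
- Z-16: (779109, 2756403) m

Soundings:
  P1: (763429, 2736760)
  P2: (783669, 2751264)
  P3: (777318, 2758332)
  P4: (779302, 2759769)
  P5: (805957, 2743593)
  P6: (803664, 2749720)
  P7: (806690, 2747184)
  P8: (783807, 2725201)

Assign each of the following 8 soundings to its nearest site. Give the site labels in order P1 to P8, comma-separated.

P1 → Z-10 (d²=8627625.00)
P2 → Z-16 (d²=47202921.00)
P3 → Z-16 (d²=6928722.00)
P4 → Z-16 (d²=11367205.00)
P5 → Z-14 (d²=325617797.00)
P6 → Z-6 (d²=225472612.00)
P7 → Z-6 (d²=358905664.00)
P8 → Z-14 (d²=549400545.00)

Z-10, Z-16, Z-16, Z-16, Z-14, Z-6, Z-6, Z-14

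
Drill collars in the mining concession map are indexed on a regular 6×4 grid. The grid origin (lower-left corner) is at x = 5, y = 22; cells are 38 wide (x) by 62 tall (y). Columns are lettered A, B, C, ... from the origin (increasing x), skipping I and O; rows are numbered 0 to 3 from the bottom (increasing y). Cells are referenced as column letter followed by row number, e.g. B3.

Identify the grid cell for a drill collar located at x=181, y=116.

E1

Column index: ⌊(181 − 5) / 38⌋ = ⌊4.632⌋ = 4 → column E
Row offset from origin: ⌊(116 − 22) / 62⌋ = ⌊1.516⌋ = 1 → row 1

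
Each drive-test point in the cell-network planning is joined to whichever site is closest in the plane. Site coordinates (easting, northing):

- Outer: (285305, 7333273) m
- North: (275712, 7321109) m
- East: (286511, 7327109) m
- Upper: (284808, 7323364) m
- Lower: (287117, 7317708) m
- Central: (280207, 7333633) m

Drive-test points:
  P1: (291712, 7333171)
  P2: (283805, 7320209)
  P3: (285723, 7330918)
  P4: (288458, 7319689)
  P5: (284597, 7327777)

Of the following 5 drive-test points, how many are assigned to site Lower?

1

P1 → Outer
P2 → Upper
P3 → Outer
P4 → Lower
P5 → East
1 of the 5 goes to Lower.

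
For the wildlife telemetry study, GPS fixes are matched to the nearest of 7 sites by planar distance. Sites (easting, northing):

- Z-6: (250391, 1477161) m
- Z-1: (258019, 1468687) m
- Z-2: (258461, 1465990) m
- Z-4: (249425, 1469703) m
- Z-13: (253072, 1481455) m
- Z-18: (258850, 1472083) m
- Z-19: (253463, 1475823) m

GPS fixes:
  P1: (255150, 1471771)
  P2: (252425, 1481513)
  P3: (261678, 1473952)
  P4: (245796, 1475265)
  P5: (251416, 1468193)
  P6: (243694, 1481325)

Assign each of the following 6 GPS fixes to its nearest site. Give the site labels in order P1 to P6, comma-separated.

P1 → Z-18 (d²=13787344.00)
P2 → Z-13 (d²=421973.00)
P3 → Z-18 (d²=11490745.00)
P4 → Z-6 (d²=24708841.00)
P5 → Z-4 (d²=6244181.00)
P6 → Z-6 (d²=62188705.00)

Z-18, Z-13, Z-18, Z-6, Z-4, Z-6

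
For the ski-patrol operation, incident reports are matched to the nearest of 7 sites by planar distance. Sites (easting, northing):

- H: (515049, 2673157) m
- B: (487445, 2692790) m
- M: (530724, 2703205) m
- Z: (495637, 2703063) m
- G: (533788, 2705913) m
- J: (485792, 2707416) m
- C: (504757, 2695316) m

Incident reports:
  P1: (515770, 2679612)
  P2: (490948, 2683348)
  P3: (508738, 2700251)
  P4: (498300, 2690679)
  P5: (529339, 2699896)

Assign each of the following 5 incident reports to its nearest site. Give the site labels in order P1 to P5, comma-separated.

P1 → H (d²=42186866.00)
P2 → B (d²=101422373.00)
P3 → C (d²=40202586.00)
P4 → C (d²=63194618.00)
P5 → M (d²=12867706.00)

H, B, C, C, M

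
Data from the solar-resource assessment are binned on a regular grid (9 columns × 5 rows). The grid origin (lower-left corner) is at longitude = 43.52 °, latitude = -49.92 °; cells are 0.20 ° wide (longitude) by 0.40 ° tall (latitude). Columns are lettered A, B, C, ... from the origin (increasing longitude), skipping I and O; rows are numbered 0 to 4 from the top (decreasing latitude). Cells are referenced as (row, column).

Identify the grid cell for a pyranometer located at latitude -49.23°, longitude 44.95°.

Column index: ⌊(44.95 − 43.52) / 0.20⌋ = ⌊7.150⌋ = 7 → column H
Row offset from origin: ⌊(-49.23 − -49.92) / 0.40⌋ = ⌊1.725⌋ = 1 → row 3 (counted from top)

(3, H)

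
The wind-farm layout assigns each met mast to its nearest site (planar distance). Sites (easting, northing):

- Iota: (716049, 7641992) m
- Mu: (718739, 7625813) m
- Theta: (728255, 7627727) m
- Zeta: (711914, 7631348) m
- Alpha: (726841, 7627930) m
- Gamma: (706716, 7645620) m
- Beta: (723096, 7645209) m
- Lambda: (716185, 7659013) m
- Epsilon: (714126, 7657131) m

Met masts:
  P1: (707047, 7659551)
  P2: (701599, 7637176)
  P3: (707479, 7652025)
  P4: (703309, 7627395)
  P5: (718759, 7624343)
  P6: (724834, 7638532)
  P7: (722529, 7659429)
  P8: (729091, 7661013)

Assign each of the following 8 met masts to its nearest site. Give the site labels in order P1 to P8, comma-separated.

Epsilon, Gamma, Gamma, Zeta, Mu, Beta, Lambda, Lambda

P1 → Epsilon (d²=55968641.00)
P2 → Gamma (d²=97484825.00)
P3 → Gamma (d²=41606194.00)
P4 → Zeta (d²=89672234.00)
P5 → Mu (d²=2161300.00)
P6 → Beta (d²=47602973.00)
P7 → Lambda (d²=40419392.00)
P8 → Lambda (d²=170564836.00)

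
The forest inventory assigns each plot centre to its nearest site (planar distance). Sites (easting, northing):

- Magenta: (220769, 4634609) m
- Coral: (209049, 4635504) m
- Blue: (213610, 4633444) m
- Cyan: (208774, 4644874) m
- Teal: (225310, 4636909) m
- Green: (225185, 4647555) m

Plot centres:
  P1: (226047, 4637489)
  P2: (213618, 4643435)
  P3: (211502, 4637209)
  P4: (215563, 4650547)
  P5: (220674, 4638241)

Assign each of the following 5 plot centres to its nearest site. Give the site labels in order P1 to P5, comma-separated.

Teal, Cyan, Coral, Cyan, Magenta

P1 → Teal (d²=879569.00)
P2 → Cyan (d²=25535057.00)
P3 → Coral (d²=8924234.00)
P4 → Cyan (d²=78273450.00)
P5 → Magenta (d²=13200449.00)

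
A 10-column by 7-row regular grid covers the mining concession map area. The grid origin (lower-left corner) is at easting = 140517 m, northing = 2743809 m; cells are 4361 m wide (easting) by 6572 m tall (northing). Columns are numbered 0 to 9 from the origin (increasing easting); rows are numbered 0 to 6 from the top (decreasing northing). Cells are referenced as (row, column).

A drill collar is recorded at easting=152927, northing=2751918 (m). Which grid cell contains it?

Column index: ⌊(152927 − 140517) / 4361⌋ = ⌊2.846⌋ = 2
Row offset from origin: ⌊(2751918 − 2743809) / 6572⌋ = ⌊1.234⌋ = 1 → row 5 (counted from top)

(5, 2)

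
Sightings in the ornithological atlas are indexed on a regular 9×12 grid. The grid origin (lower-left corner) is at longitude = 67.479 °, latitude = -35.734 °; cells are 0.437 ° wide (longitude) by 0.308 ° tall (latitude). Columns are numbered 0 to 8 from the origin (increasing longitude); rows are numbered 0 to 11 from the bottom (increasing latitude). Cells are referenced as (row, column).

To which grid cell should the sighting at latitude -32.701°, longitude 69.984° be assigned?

(9, 5)

Column index: ⌊(69.984 − 67.479) / 0.437⌋ = ⌊5.732⌋ = 5
Row offset from origin: ⌊(-32.701 − -35.734) / 0.308⌋ = ⌊9.847⌋ = 9 → row 9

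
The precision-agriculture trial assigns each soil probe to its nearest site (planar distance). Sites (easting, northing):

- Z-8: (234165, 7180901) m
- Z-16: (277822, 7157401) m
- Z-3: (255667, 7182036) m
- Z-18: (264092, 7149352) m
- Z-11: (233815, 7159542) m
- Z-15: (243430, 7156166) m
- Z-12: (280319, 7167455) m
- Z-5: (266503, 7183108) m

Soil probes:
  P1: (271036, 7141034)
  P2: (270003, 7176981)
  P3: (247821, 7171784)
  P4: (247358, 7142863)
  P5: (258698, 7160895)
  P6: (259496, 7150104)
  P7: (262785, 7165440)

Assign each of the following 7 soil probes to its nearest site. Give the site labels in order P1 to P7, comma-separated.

Z-18, Z-5, Z-3, Z-15, Z-18, Z-18, Z-18

P1 → Z-18 (d²=117408260.00)
P2 → Z-5 (d²=49790129.00)
P3 → Z-3 (d²=166663220.00)
P4 → Z-15 (d²=192398993.00)
P5 → Z-18 (d²=162336085.00)
P6 → Z-18 (d²=21688720.00)
P7 → Z-18 (d²=260531993.00)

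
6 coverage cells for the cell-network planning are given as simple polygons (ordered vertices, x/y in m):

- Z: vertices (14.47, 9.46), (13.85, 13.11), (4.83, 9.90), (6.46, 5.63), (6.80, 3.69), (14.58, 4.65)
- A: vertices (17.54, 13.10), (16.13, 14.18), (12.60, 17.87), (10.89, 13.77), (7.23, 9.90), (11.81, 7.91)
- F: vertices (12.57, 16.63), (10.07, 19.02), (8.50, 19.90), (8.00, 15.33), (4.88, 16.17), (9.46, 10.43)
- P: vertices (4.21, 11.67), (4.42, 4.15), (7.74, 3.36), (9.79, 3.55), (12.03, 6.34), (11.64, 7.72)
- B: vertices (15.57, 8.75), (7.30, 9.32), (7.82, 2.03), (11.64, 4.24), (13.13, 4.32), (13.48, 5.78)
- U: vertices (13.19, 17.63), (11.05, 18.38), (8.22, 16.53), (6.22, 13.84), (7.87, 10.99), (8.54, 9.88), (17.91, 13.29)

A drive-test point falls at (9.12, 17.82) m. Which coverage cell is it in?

Cast a ray rightward from (9.12, 17.82). For each polygon, the edges (by vertex number in listed order) whose endpoints lie on opposite sides of y = 17.82, where each meets that height, and whether that is right or left of the point:
Z: no edge straddles that height → 0 crossings.
A: 2–3 at x≈12.648 (right), 3–4 at x≈12.579 (right) → 2 crossings.
F: 1–2 at x≈11.325 (right), 3–4 at x≈8.272 (left) → 1 crossing.
P: no edge straddles that height → 0 crossings.
B: no edge straddles that height → 0 crossings.
U: 1–2 at x≈12.648 (right), 2–3 at x≈10.193 (right) → 2 crossings.
Only F has an odd count, so the point is inside F.

F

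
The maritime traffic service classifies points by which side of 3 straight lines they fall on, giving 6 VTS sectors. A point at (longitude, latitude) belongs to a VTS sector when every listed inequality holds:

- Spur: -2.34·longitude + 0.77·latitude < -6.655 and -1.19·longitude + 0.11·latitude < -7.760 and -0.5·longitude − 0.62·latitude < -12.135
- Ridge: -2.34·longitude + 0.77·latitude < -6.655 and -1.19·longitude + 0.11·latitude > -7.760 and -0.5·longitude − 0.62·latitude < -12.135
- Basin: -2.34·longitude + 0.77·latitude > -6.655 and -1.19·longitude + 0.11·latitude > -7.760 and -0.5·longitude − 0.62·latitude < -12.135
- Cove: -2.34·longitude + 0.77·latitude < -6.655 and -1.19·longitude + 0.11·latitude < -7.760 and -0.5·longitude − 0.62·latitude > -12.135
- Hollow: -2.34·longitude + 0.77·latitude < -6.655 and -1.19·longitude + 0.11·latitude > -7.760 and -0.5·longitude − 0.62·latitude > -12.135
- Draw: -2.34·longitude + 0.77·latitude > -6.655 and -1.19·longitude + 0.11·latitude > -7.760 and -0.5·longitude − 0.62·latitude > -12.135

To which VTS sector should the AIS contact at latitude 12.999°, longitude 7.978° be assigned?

Cove

-2.34·7.978 + 0.77·12.999 = -8.659, which is < -6.655
-1.19·7.978 + 0.11·12.999 = -8.064, which is < -7.760
-0.5·7.978 − 0.62·12.999 = -12.048, which is > -12.135
This sign pattern matches Cove.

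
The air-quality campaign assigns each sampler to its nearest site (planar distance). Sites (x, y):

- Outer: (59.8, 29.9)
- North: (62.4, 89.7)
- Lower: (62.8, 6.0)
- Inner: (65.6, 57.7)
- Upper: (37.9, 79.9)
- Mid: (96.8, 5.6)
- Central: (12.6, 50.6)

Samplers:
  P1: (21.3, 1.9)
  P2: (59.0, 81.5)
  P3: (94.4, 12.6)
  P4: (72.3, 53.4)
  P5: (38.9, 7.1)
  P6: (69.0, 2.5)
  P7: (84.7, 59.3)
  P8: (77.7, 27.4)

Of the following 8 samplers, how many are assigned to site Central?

0

P1 → Lower
P2 → North
P3 → Mid
P4 → Inner
P5 → Lower
P6 → Lower
P7 → Inner
P8 → Outer
0 of the 8 go to Central.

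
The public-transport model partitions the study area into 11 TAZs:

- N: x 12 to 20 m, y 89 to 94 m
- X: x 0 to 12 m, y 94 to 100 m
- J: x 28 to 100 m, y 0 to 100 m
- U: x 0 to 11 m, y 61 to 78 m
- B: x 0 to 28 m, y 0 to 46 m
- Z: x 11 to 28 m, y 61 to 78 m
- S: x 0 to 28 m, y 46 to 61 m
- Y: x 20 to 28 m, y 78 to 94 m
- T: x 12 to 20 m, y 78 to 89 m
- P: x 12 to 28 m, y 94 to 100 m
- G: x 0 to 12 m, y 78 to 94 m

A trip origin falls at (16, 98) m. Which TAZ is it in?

P

The point has x = 16 and y = 98.
Only P satisfies 12 ≤ x ≤ 28 and 94 ≤ y ≤ 100.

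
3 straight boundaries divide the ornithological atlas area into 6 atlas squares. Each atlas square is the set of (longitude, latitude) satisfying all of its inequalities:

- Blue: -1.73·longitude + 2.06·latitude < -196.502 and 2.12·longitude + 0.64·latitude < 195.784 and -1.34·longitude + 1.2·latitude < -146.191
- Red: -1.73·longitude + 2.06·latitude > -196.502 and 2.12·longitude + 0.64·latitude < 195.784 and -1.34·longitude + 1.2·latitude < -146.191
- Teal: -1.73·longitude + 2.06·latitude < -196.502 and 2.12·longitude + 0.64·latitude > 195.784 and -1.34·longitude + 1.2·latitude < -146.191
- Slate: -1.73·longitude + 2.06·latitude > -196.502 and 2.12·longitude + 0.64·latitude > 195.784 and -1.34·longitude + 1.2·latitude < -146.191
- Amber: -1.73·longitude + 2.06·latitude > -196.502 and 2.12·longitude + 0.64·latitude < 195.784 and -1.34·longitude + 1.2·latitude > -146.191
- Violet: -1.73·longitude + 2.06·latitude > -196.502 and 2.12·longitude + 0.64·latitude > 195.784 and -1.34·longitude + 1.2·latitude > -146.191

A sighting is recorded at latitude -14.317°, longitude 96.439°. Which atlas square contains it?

Red

-1.73·96.439 + 2.06·-14.317 = -196.332, which is > -196.502
2.12·96.439 + 0.64·-14.317 = 195.288, which is < 195.784
-1.34·96.439 + 1.2·-14.317 = -146.409, which is < -146.191
This sign pattern matches Red.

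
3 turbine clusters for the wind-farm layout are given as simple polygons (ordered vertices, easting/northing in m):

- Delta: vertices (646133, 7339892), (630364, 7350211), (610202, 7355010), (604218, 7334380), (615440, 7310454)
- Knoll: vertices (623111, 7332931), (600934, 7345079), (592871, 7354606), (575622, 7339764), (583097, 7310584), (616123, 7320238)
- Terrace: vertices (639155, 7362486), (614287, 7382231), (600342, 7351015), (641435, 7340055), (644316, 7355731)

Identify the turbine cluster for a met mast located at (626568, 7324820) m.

Cast a ray rightward from (626568, 7324820). For each polygon, the edges (by vertex number in listed order) whose endpoints lie on opposite sides of northing = 7324820, where each meets that height, and whether that is right or left of the point:
Delta: 4–5 at easting≈608701.9 (left), 5–1 at easting≈630418.5 (right) → 1 crossing.
Knoll: 4–5 at easting≈579450.2 (left), 6–1 at easting≈618645.6 (left) → 0 crossings.
Terrace: no edge straddles that height → 0 crossings.
Only Delta has an odd count, so the point is inside Delta.

Delta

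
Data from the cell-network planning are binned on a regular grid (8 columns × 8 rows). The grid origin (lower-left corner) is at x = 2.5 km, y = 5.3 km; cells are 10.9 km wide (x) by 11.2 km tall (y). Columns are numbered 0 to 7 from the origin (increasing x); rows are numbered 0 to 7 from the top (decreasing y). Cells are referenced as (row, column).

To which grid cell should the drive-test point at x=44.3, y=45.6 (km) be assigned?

Column index: ⌊(44.3 − 2.5) / 10.9⌋ = ⌊3.835⌋ = 3
Row offset from origin: ⌊(45.6 − 5.3) / 11.2⌋ = ⌊3.598⌋ = 3 → row 4 (counted from top)

(4, 3)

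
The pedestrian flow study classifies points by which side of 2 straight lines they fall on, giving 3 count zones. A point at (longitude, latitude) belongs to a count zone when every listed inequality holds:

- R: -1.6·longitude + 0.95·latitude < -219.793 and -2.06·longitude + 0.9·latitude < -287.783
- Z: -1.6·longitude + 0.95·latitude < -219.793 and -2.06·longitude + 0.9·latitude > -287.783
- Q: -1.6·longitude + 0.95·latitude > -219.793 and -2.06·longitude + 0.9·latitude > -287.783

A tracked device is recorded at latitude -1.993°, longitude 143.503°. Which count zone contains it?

R

-1.6·143.503 + 0.95·-1.993 = -231.498, which is < -219.793
-2.06·143.503 + 0.9·-1.993 = -297.410, which is < -287.783
This sign pattern matches R.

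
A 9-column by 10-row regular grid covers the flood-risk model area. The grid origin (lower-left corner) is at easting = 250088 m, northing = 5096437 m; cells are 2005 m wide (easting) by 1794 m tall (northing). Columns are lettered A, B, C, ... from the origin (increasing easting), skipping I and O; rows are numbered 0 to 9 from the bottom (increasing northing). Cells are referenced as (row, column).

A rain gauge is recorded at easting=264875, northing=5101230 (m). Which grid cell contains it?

Column index: ⌊(264875 − 250088) / 2005⌋ = ⌊7.375⌋ = 7 → column H
Row offset from origin: ⌊(5101230 − 5096437) / 1794⌋ = ⌊2.672⌋ = 2 → row 2

(2, H)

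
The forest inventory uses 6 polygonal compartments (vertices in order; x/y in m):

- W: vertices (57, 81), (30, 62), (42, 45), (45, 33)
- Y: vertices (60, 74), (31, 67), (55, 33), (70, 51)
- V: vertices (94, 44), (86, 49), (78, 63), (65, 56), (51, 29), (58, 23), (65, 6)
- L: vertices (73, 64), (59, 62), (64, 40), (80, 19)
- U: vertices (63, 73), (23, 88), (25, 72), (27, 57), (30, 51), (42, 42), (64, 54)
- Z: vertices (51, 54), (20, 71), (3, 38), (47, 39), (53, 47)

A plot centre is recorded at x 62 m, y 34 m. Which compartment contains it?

Cast a ray rightward from (62, 34). For each polygon, the edges (by vertex number in listed order) whose endpoints lie on opposite sides of y = 34, where each meets that height, and whether that is right or left of the point:
W: 3–4 at x≈44.8 (left), 4–1 at x≈45.2 (left) → 0 crossings.
Y: 2–3 at x≈54.3 (left), 3–4 at x≈55.8 (left) → 0 crossings.
V: 4–5 at x≈53.6 (left), 7–1 at x≈86.4 (right) → 1 crossing.
L: 3–4 at x≈68.6 (right), 4–1 at x≈77.7 (right) → 2 crossings.
U: no edge straddles that height → 0 crossings.
Z: no edge straddles that height → 0 crossings.
Only V has an odd count, so the point is inside V.

V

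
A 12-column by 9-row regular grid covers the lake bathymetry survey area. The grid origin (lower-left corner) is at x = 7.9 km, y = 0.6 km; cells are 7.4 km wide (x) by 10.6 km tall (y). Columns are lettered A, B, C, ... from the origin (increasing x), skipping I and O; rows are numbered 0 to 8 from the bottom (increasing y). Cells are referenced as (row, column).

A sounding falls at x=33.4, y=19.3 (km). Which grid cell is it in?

Column index: ⌊(33.4 − 7.9) / 7.4⌋ = ⌊3.446⌋ = 3 → column D
Row offset from origin: ⌊(19.3 − 0.6) / 10.6⌋ = ⌊1.764⌋ = 1 → row 1

(1, D)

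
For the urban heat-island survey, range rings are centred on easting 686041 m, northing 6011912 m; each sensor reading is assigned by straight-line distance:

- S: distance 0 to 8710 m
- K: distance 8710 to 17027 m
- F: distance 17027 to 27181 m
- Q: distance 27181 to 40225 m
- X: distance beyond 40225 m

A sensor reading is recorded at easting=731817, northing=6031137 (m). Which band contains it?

Distance = √((731817−686041)² + (6031137−6011912)²) = √(2095442176.000 + 369600625.000) = 49649.197 m.
40225 ≤ 49649.197 < ∞ → X.

X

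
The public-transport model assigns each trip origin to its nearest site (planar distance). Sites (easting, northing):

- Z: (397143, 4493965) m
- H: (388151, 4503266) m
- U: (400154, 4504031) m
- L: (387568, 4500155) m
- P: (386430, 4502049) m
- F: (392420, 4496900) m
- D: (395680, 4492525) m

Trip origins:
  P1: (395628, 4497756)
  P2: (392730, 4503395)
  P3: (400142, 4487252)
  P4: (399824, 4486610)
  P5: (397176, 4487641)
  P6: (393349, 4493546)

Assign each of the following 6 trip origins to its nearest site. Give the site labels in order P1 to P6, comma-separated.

F, H, D, D, D, D

P1 → F (d²=11024000.00)
P2 → H (d²=20983882.00)
P3 → D (d²=47713973.00)
P4 → D (d²=52159961.00)
P5 → D (d²=26091472.00)
P6 → D (d²=6476002.00)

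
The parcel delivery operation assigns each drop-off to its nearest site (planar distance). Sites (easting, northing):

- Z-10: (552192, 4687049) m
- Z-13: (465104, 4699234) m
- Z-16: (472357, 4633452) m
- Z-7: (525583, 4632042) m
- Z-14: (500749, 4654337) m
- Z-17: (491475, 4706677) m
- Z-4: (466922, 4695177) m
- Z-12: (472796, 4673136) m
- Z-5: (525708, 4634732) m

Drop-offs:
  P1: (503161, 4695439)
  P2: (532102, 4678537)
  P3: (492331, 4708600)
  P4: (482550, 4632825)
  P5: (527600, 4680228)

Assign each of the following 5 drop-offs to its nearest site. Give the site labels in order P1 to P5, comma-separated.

Z-17, Z-10, Z-17, Z-16, Z-10

P1 → Z-17 (d²=262855240.00)
P2 → Z-10 (d²=476062244.00)
P3 → Z-17 (d²=4430665.00)
P4 → Z-16 (d²=104290378.00)
P5 → Z-10 (d²=651292505.00)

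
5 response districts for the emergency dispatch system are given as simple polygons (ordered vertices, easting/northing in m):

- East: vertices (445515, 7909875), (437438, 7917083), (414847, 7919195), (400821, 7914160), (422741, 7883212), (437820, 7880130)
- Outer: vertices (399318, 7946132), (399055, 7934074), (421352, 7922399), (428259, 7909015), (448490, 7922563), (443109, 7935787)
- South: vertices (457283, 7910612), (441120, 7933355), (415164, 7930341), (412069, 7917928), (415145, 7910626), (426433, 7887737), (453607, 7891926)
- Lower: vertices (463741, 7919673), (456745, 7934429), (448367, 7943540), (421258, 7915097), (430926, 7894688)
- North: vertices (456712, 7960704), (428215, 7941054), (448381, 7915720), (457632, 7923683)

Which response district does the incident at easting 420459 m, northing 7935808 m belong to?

Cast a ray rightward from (420459, 7935808). For each polygon, the edges (by vertex number in listed order) whose endpoints lie on opposite sides of northing = 7935808, where each meets that height, and whether that is right or left of the point:
East: no edge straddles that height → 0 crossings.
Outer: 1–2 at easting≈399092.8 (left), 6–1 at easting≈443020.1 (right) → 1 crossing.
South: no edge straddles that height → 0 crossings.
Lower: 2–3 at easting≈455476.9 (right), 3–4 at easting≈440997.6 (right) → 2 crossings.
North: 2–3 at easting≈432390.8 (right), 4–1 at easting≈457330.7 (right) → 2 crossings.
Only Outer has an odd count, so the point is inside Outer.

Outer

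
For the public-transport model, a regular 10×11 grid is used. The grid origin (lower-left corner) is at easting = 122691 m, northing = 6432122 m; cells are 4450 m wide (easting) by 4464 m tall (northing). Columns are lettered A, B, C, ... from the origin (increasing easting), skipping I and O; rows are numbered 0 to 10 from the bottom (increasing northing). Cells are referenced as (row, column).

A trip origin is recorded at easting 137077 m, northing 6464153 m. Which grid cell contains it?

(7, D)

Column index: ⌊(137077 − 122691) / 4450⌋ = ⌊3.233⌋ = 3 → column D
Row offset from origin: ⌊(6464153 − 6432122) / 4464⌋ = ⌊7.175⌋ = 7 → row 7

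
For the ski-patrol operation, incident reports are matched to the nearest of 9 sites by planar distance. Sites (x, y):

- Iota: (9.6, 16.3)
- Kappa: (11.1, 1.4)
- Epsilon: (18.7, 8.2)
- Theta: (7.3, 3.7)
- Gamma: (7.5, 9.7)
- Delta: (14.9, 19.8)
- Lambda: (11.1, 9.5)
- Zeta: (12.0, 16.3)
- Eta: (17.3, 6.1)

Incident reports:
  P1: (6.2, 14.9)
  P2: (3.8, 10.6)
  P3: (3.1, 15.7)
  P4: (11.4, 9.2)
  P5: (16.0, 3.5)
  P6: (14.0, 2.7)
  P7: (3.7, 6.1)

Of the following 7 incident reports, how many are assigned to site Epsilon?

P1 → Iota
P2 → Gamma
P3 → Iota
P4 → Lambda
P5 → Eta
P6 → Kappa
P7 → Theta
0 of the 7 go to Epsilon.

0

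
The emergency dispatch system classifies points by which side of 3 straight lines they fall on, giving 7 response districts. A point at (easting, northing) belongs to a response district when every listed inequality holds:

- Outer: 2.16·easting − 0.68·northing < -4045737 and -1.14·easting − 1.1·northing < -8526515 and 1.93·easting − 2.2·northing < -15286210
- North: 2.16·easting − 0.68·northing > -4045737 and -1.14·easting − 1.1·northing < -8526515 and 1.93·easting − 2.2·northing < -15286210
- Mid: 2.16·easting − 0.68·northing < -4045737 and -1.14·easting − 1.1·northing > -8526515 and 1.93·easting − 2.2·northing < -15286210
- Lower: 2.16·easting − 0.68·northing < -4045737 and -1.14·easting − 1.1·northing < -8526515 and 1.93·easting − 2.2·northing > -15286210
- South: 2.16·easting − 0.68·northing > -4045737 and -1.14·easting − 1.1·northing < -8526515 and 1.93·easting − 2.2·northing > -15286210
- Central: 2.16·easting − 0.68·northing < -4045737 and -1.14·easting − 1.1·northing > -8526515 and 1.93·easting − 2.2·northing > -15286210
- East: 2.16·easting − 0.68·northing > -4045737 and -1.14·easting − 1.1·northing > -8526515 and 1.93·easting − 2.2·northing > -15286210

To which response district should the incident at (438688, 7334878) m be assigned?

North

2.16·438688 − 0.68·7334878 = -4040150.960, which is > -4045737
-1.14·438688 − 1.1·7334878 = -8568470.120, which is < -8526515
1.93·438688 − 2.2·7334878 = -15290063.760, which is < -15286210
This sign pattern matches North.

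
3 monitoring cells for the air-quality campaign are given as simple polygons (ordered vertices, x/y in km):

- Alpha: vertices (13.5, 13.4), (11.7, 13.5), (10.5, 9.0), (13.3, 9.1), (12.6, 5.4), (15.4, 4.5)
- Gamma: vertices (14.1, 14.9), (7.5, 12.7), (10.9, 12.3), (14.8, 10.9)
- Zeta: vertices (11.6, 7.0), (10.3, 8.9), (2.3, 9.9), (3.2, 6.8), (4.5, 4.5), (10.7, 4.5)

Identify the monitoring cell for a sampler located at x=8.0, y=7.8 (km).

Cast a ray rightward from (8.0, 7.8). For each polygon, the edges (by vertex number in listed order) whose endpoints lie on opposite sides of y = 7.8, where each meets that height, and whether that is right or left of the point:
Alpha: 4–5 at x≈13.05 (right), 6–1 at x≈14.70 (right) → 2 crossings.
Gamma: no edge straddles that height → 0 crossings.
Zeta: 1–2 at x≈11.05 (right), 3–4 at x≈2.91 (left) → 1 crossing.
Only Zeta has an odd count, so the point is inside Zeta.

Zeta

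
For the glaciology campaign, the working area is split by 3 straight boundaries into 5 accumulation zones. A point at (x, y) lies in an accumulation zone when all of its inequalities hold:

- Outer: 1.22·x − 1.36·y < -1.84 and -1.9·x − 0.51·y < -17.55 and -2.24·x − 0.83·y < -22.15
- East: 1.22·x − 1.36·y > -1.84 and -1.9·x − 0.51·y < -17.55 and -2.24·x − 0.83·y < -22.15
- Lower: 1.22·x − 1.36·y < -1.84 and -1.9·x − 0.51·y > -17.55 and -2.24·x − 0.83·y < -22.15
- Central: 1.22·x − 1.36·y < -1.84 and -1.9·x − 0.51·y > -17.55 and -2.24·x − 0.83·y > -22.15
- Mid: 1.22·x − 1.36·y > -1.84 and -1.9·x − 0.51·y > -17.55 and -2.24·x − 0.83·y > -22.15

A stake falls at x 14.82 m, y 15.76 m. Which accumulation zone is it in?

Outer

1.22·14.82 − 1.36·15.76 = -3.353, which is < -1.84
-1.9·14.82 − 0.51·15.76 = -36.196, which is < -17.55
-2.24·14.82 − 0.83·15.76 = -46.278, which is < -22.15
This sign pattern matches Outer.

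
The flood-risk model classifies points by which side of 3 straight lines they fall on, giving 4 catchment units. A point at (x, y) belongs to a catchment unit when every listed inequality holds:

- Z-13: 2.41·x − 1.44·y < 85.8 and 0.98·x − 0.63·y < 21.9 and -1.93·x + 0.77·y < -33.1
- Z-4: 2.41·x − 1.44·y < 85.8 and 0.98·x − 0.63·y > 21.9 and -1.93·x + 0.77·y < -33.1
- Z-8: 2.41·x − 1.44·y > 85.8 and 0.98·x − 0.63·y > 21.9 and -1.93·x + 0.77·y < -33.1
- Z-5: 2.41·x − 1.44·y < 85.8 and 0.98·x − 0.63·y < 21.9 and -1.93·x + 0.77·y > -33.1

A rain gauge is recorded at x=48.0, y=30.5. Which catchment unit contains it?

Z-4

2.41·48.0 − 1.44·30.5 = 71.760, which is < 85.8
0.98·48.0 − 0.63·30.5 = 27.825, which is > 21.9
-1.93·48.0 + 0.77·30.5 = -69.155, which is < -33.1
This sign pattern matches Z-4.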